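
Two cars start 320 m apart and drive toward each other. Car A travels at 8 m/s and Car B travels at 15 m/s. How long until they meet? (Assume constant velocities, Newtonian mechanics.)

Combined speed: v_combined = 8 + 15 = 23 m/s
Time to meet: t = d/v_combined = 320/23 = 13.91 s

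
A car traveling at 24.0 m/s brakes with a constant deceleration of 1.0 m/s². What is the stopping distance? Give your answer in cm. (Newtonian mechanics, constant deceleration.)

d = v₀² / (2a) = 24.0² / (2 × 1.0) = 576.0 / 2.0 = 288.0 m
d = 288.0 m / 0.01 = 28800 cm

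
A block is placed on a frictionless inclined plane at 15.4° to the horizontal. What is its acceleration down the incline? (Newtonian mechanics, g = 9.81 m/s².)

a = g sin(θ) = 9.81 × sin(15.4°) = 9.81 × 0.2656 = 2.61 m/s²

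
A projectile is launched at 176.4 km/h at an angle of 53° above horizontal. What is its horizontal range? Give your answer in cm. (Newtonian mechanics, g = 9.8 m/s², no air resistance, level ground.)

v₀ = 176.4 km/h × 0.2777777777777778 = 49.0 m/s
R = v₀² × sin(2θ) / g = 49.0² × sin(2 × 53°) / 9.8 = 2401.0 × 0.961262 / 9.8 = 235.509 m
R = 235.509 m / 0.01 = 23550 cm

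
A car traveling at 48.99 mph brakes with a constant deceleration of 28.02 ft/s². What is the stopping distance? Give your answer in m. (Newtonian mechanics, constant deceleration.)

v₀ = 48.99 mph × 0.44704 = 21.9005 m/s
a = 28.02 ft/s² × 0.3048 = 8.5405 m/s²
d = v₀² / (2a) = 21.9005² / (2 × 8.5405) = 479.632 / 17.081 = 28.08 m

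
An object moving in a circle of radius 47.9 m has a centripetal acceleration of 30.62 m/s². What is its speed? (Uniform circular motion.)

v = √(a_c × r) = √(30.62 × 47.9) = 38.3 m/s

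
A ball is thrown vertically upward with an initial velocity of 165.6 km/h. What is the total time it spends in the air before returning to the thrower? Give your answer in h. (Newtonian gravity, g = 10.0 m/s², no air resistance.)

v₀ = 165.6 km/h × 0.2777777777777778 = 46.0 m/s
t_total = 2 × v₀ / g = 2 × 46.0 / 10.0 = 9.2 s
t_total = 9.2 s / 3600.0 = 0.002556 h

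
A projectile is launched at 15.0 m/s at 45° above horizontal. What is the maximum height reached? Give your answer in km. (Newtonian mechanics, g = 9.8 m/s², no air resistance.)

H = v₀² × sin²(θ) / (2g) = 15.0² × sin(45°)² / (2 × 9.8) = 225.0 × 0.5 / 19.6 = 5.7398 m
H = 5.7398 m / 1000.0 = 0.00574 km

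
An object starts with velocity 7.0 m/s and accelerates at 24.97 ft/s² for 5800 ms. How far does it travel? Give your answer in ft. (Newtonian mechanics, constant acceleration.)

a = 24.97 ft/s² × 0.3048 = 7.61086 m/s²
t = 5800 ms × 0.001 = 5.8 s
d = v₀ × t + ½ × a × t² = 7.0 × 5.8 + 0.5 × 7.61086 × 5.8² = 168.615 m
d = 168.615 m / 0.3048 = 553.2 ft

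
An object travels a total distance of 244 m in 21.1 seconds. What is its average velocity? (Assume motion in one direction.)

v_avg = Δd / Δt = 244 / 21.1 = 11.56 m/s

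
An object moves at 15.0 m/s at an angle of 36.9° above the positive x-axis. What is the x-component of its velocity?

vₓ = v cos(θ) = 15.0 × cos(36.9°) = 12.0 m/s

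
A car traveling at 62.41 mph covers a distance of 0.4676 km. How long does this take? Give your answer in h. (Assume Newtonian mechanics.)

d = 0.4676 km × 1000.0 = 467.6 m
v = 62.41 mph × 0.44704 = 27.8998 m/s
t = d / v = 467.6 / 27.8998 = 16.76 s
t = 16.76 s / 3600.0 = 0.004656 h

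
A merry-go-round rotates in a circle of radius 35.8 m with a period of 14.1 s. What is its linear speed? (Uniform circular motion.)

v = 2πr/T = 2π×35.8/14.1 = 15.95 m/s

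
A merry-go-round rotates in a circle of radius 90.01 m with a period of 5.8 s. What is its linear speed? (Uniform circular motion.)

v = 2πr/T = 2π×90.01/5.8 = 97.51 m/s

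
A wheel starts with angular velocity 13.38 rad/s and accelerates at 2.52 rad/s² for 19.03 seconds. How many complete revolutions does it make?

θ = ω₀t + ½αt² = 13.38×19.03 + ½×2.52×19.03² = 710.918934 rad
Total revolutions = θ/(2π) = 710.918934/(2π) = 113.15
Complete revolutions = ⌊113.15⌋ = 113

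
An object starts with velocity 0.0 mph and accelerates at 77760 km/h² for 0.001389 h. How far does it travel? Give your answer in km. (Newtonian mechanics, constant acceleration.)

v₀ = 0.0 mph × 0.44704 = 0.0 m/s
a = 77760 km/h² × 7.716049382716049e-05 = 6.0 m/s²
t = 0.001389 h × 3600.0 = 5.0004 s
d = v₀ × t + ½ × a × t² = 0.0 × 5.0004 + 0.5 × 6.0 × 5.0004² = 75.012 m
d = 75.012 m / 1000.0 = 0.07501 km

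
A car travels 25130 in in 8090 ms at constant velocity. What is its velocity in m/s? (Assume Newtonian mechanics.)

d = 25130 in × 0.0254 = 638.302 m
t = 8090 ms × 0.001 = 8.09 s
v = d / t = 638.302 / 8.09 = 78.9 m/s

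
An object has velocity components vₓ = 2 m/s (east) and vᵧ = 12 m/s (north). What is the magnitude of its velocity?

|v| = √(vₓ² + vᵧ²) = √(2² + 12²) = √(148) = 12.17 m/s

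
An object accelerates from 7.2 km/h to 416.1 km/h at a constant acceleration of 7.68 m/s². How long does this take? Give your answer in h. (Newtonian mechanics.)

v₀ = 7.2 km/h × 0.2777777777777778 = 2.0 m/s
v = 416.1 km/h × 0.2777777777777778 = 115.583 m/s
t = (v - v₀) / a = (115.583 - 2.0) / 7.68 = 14.7895 s
t = 14.7895 s / 3600.0 = 0.004108 h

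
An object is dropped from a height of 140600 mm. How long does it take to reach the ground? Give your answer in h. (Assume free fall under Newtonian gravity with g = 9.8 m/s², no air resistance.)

h = 140600 mm × 0.001 = 140.6 m
t = √(2h/g) = √(2 × 140.6 / 9.8) = 5.35667 s
t = 5.35667 s / 3600.0 = 0.001488 h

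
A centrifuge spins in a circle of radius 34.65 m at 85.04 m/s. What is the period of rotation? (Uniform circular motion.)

T = 2πr/v = 2π×34.65/85.04 = 2.56 s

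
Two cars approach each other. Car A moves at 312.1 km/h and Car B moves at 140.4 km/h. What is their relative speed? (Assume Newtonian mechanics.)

v_rel = v_A + v_B = 312.1 + 140.4 = 452.5 km/h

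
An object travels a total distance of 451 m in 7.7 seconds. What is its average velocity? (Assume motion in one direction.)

v_avg = Δd / Δt = 451 / 7.7 = 58.57 m/s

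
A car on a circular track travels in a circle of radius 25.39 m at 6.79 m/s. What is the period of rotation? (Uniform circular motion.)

T = 2πr/v = 2π×25.39/6.79 = 23.49 s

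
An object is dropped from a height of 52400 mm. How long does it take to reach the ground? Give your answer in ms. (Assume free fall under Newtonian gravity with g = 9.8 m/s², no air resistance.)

h = 52400 mm × 0.001 = 52.4 m
t = √(2h/g) = √(2 × 52.4 / 9.8) = 3.27015 s
t = 3.27015 s / 0.001 = 3270 ms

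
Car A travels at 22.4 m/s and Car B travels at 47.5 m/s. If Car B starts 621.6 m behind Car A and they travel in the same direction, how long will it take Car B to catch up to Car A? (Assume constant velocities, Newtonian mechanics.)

Relative speed: v_rel = 47.5 - 22.4 = 25.1 m/s
Time to catch: t = d₀/v_rel = 621.6/25.1 = 24.76 s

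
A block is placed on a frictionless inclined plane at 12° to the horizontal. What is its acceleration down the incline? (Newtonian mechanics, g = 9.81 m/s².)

a = g sin(θ) = 9.81 × sin(12°) = 9.81 × 0.2079 = 2.04 m/s²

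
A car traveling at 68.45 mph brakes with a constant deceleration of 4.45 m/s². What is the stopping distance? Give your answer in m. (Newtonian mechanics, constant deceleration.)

v₀ = 68.45 mph × 0.44704 = 30.5999 m/s
d = v₀² / (2a) = 30.5999² / (2 × 4.45) = 936.354 / 8.9 = 105.2 m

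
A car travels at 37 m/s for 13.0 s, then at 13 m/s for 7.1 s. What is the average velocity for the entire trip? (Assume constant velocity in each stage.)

d₁ = v₁t₁ = 37 × 13.0 = 481.0 m
d₂ = v₂t₂ = 13 × 7.1 = 92.3 m
d_total = 573.3 m, t_total = 20.1 s
v_avg = d_total/t_total = 573.3/20.1 = 28.52 m/s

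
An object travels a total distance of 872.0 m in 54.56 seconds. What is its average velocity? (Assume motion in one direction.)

v_avg = Δd / Δt = 872.0 / 54.56 = 15.98 m/s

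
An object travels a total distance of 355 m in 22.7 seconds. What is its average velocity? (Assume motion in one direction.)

v_avg = Δd / Δt = 355 / 22.7 = 15.64 m/s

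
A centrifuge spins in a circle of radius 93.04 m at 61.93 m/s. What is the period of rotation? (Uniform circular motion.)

T = 2πr/v = 2π×93.04/61.93 = 9.44 s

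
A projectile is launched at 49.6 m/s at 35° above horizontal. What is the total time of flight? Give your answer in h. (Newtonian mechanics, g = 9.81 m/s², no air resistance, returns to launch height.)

T = 2 × v₀ × sin(θ) / g = 2 × 49.6 × sin(35°) / 9.81 = 2 × 49.6 × 0.573576 / 9.81 = 5.80008 s
T = 5.80008 s / 3600.0 = 0.001611 h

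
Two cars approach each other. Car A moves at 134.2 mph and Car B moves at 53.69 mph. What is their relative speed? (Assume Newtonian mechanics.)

v_rel = v_A + v_B = 134.2 + 53.69 = 187.89 mph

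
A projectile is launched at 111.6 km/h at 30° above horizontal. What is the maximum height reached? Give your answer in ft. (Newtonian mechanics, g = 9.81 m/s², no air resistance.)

v₀ = 111.6 km/h × 0.2777777777777778 = 31.0 m/s
H = v₀² × sin²(θ) / (2g) = 31.0² × sin(30°)² / (2 × 9.81) = 961.0 × 0.25 / 19.62 = 12.2452 m
H = 12.2452 m / 0.3048 = 40.17 ft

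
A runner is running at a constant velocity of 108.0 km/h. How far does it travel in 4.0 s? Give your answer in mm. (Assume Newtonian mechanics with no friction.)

v = 108.0 km/h × 0.2777777777777778 = 30.0 m/s
d = v × t = 30.0 × 4.0 = 120.0 m
d = 120.0 m / 0.001 = 120000 mm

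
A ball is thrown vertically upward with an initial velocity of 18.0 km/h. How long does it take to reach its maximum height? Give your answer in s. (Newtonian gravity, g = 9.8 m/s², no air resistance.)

v₀ = 18.0 km/h × 0.2777777777777778 = 5.0 m/s
t_up = v₀ / g = 5.0 / 9.8 = 0.5102 s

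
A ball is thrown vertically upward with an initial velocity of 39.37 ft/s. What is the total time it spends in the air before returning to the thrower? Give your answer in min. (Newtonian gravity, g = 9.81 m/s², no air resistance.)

v₀ = 39.37 ft/s × 0.3048 = 12.0 m/s
t_total = 2 × v₀ / g = 2 × 12.0 / 9.81 = 2.44648 s
t_total = 2.44648 s / 60.0 = 0.04077 min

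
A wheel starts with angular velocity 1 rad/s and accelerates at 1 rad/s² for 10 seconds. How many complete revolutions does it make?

θ = ω₀t + ½αt² = 1×10 + ½×1×10² = 60.0 rad
Total revolutions = θ/(2π) = 60.0/(2π) = 9.55
Complete revolutions = ⌊9.55⌋ = 9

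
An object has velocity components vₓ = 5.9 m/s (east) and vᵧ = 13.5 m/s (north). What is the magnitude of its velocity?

|v| = √(vₓ² + vᵧ²) = √(5.9² + 13.5²) = √(217.06) = 14.73 m/s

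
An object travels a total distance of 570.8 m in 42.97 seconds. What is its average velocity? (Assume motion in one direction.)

v_avg = Δd / Δt = 570.8 / 42.97 = 13.28 m/s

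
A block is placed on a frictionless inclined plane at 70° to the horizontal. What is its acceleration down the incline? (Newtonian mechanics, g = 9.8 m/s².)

a = g sin(θ) = 9.8 × sin(70°) = 9.8 × 0.9397 = 9.21 m/s²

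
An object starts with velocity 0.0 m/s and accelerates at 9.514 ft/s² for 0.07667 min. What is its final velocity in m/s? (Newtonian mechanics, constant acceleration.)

a = 9.514 ft/s² × 0.3048 = 2.89987 m/s²
t = 0.07667 min × 60.0 = 4.6002 s
v = v₀ + a × t = 0.0 + 2.89987 × 4.6002 = 13.34 m/s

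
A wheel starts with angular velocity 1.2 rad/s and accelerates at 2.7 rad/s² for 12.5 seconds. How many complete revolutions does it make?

θ = ω₀t + ½αt² = 1.2×12.5 + ½×2.7×12.5² = 225.9375 rad
Total revolutions = θ/(2π) = 225.9375/(2π) = 35.96
Complete revolutions = ⌊35.96⌋ = 35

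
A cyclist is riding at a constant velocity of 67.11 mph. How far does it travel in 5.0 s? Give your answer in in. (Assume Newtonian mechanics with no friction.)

v = 67.11 mph × 0.44704 = 30.0009 m/s
d = v × t = 30.0009 × 5.0 = 150.005 m
d = 150.005 m / 0.0254 = 5906 in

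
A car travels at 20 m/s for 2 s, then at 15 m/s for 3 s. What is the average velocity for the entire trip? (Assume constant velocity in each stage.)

d₁ = v₁t₁ = 20 × 2 = 40 m
d₂ = v₂t₂ = 15 × 3 = 45 m
d_total = 85 m, t_total = 5 s
v_avg = d_total/t_total = 85/5 = 17.0 m/s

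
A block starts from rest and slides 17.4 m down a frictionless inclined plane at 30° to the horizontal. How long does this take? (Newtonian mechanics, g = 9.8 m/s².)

a = g sin(θ) = 9.8 × sin(30°) = 4.9 m/s²
t = √(2d/a) = √(2 × 17.4 / 4.9) = 2.66 s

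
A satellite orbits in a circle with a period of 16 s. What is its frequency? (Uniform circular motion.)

f = 1/T = 1/16 = 0.0625 Hz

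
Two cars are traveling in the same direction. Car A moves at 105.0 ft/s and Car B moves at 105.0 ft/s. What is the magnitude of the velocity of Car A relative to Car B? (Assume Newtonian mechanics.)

v_rel = |v_A - v_B| = |105.0 - 105.0| = 0.0 ft/s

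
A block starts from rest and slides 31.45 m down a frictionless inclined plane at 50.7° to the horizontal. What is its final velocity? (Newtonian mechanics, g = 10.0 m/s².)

a = g sin(θ) = 10.0 × sin(50.7°) = 7.7384 m/s²
v = √(2ad) = √(2 × 7.7384 × 31.45) = 22.06 m/s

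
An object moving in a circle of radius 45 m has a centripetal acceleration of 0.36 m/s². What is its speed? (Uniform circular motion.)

v = √(a_c × r) = √(0.36 × 45) = 4.02 m/s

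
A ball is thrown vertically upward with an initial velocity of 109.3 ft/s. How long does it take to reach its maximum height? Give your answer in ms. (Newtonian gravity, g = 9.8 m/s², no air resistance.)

v₀ = 109.3 ft/s × 0.3048 = 33.3146 m/s
t_up = v₀ / g = 33.3146 / 9.8 = 3.39945 s
t_up = 3.39945 s / 0.001 = 3399 ms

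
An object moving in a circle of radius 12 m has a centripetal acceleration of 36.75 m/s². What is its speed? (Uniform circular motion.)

v = √(a_c × r) = √(36.75 × 12) = 21.0 m/s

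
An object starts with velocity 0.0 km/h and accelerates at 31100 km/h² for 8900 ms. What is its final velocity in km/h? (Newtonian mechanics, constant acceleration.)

v₀ = 0.0 km/h × 0.2777777777777778 = 0.0 m/s
a = 31100 km/h² × 7.716049382716049e-05 = 2.39969 m/s²
t = 8900 ms × 0.001 = 8.9 s
v = v₀ + a × t = 0.0 + 2.39969 × 8.9 = 21.3572 m/s
v = 21.3572 m/s / 0.2777777777777778 = 76.89 km/h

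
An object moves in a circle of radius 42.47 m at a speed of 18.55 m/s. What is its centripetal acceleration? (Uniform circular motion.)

a_c = v²/r = 18.55²/42.47 = 344.1025/42.47 = 8.1 m/s²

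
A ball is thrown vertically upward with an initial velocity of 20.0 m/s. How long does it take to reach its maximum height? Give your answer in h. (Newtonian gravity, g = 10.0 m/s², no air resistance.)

t_up = v₀ / g = 20.0 / 10.0 = 2.0 s
t_up = 2.0 s / 3600.0 = 0.0005556 h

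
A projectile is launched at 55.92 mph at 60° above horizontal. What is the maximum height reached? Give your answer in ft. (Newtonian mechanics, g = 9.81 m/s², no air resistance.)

v₀ = 55.92 mph × 0.44704 = 24.9985 m/s
H = v₀² × sin²(θ) / (2g) = 24.9985² × sin(60°)² / (2 × 9.81) = 624.925 × 0.75 / 19.62 = 23.8886 m
H = 23.8886 m / 0.3048 = 78.37 ft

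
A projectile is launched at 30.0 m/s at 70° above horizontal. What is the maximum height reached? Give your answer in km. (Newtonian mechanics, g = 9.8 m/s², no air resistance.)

H = v₀² × sin²(θ) / (2g) = 30.0² × sin(70°)² / (2 × 9.8) = 900.0 × 0.883022 / 19.6 = 40.5469 m
H = 40.5469 m / 1000.0 = 0.04055 km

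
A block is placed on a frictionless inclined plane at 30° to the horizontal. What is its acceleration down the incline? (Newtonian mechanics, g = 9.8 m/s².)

a = g sin(θ) = 9.8 × sin(30°) = 9.8 × 0.5 = 4.9 m/s²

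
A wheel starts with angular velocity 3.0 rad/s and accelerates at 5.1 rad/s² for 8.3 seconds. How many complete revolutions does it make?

θ = ω₀t + ½αt² = 3.0×8.3 + ½×5.1×8.3² = 200.5695 rad
Total revolutions = θ/(2π) = 200.5695/(2π) = 31.92
Complete revolutions = ⌊31.92⌋ = 31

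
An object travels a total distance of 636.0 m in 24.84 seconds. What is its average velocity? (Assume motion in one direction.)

v_avg = Δd / Δt = 636.0 / 24.84 = 25.6 m/s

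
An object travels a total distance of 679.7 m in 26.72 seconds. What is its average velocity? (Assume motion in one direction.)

v_avg = Δd / Δt = 679.7 / 26.72 = 25.44 m/s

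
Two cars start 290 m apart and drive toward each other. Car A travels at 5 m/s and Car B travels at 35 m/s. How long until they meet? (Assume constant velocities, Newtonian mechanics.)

Combined speed: v_combined = 5 + 35 = 40 m/s
Time to meet: t = d/v_combined = 290/40 = 7.25 s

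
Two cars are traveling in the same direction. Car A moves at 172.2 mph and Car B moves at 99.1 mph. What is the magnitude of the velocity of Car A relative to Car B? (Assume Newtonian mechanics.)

v_rel = |v_A - v_B| = |172.2 - 99.1| = 73.1 mph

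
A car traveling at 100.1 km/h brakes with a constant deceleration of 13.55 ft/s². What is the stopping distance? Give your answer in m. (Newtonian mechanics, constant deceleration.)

v₀ = 100.1 km/h × 0.2777777777777778 = 27.8056 m/s
a = 13.55 ft/s² × 0.3048 = 4.13004 m/s²
d = v₀² / (2a) = 27.8056² / (2 × 4.13004) = 773.151 / 8.26008 = 93.6 m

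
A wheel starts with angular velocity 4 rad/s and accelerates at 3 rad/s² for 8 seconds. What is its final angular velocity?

ω = ω₀ + αt = 4 + 3 × 8 = 28 rad/s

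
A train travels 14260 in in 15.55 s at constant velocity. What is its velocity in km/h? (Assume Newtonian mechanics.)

d = 14260 in × 0.0254 = 362.204 m
v = d / t = 362.204 / 15.55 = 23.2929 m/s
v = 23.2929 m/s / 0.2777777777777778 = 83.85 km/h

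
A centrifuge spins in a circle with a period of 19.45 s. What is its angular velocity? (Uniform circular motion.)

ω = 2π/T = 2π/19.45 = 0.323 rad/s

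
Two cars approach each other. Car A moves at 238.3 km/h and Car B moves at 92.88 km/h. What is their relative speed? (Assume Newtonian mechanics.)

v_rel = v_A + v_B = 238.3 + 92.88 = 331.18 km/h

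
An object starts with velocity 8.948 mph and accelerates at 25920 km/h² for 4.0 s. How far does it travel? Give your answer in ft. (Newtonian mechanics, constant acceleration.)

v₀ = 8.948 mph × 0.44704 = 4.00011 m/s
a = 25920 km/h² × 7.716049382716049e-05 = 2.0 m/s²
d = v₀ × t + ½ × a × t² = 4.00011 × 4.0 + 0.5 × 2.0 × 4.0² = 32.0004 m
d = 32.0004 m / 0.3048 = 105.0 ft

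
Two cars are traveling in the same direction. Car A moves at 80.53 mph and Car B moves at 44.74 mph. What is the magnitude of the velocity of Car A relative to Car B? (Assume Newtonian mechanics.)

v_rel = |v_A - v_B| = |80.53 - 44.74| = 35.79 mph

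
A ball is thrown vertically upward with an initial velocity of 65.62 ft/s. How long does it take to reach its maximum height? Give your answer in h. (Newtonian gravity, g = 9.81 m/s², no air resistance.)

v₀ = 65.62 ft/s × 0.3048 = 20.001 m/s
t_up = v₀ / g = 20.001 / 9.81 = 2.03884 s
t_up = 2.03884 s / 3600.0 = 0.0005663 h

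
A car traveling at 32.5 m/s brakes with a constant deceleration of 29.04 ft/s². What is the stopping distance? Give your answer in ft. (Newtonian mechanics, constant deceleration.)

a = 29.04 ft/s² × 0.3048 = 8.85139 m/s²
d = v₀² / (2a) = 32.5² / (2 × 8.85139) = 1056.25 / 17.7028 = 59.6657 m
d = 59.6657 m / 0.3048 = 195.8 ft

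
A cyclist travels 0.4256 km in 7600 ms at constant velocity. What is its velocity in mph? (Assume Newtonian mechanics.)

d = 0.4256 km × 1000.0 = 425.6 m
t = 7600 ms × 0.001 = 7.6 s
v = d / t = 425.6 / 7.6 = 56.0 m/s
v = 56.0 m/s / 0.44704 = 125.3 mph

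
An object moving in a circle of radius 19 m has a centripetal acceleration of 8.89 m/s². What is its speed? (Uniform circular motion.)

v = √(a_c × r) = √(8.89 × 19) = 13.0 m/s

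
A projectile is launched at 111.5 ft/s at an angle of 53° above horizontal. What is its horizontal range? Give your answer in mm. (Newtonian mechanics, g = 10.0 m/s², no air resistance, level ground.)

v₀ = 111.5 ft/s × 0.3048 = 33.9852 m/s
R = v₀² × sin(2θ) / g = 33.9852² × sin(2 × 53°) / 10.0 = 1154.99 × 0.961262 / 10.0 = 111.025 m
R = 111.025 m / 0.001 = 111000 mm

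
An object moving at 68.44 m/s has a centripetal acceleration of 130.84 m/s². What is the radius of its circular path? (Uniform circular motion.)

r = v²/a_c = 68.44²/130.84 = 35.8 m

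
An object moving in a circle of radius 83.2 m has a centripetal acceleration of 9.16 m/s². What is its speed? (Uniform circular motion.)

v = √(a_c × r) = √(9.16 × 83.2) = 27.61 m/s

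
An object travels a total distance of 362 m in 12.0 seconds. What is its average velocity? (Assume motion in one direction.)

v_avg = Δd / Δt = 362 / 12.0 = 30.17 m/s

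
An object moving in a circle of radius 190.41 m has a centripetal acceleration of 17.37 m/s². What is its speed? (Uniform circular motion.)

v = √(a_c × r) = √(17.37 × 190.41) = 57.51 m/s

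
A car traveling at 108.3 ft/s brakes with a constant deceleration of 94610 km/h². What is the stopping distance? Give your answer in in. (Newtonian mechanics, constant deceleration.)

v₀ = 108.3 ft/s × 0.3048 = 33.0098 m/s
a = 94610 km/h² × 7.716049382716049e-05 = 7.30015 m/s²
d = v₀² / (2a) = 33.0098² / (2 × 7.30015) = 1089.65 / 14.6003 = 74.632 m
d = 74.632 m / 0.0254 = 2938 in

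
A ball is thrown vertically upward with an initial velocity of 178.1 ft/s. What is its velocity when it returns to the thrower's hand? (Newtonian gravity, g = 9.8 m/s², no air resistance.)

By conservation of energy (no air resistance), the ball returns to the throw height with the same speed as launch, but directed downward.
|v_ground| = v₀ = 178.1 ft/s
v_ground = 178.1 ft/s (downward)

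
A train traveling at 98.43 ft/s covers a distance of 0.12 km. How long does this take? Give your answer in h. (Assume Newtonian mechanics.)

d = 0.12 km × 1000.0 = 120.0 m
v = 98.43 ft/s × 0.3048 = 30.0015 m/s
t = d / v = 120.0 / 30.0015 = 3.9998 s
t = 3.9998 s / 3600.0 = 0.001111 h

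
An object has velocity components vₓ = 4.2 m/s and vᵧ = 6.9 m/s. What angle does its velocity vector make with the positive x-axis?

θ = arctan(vᵧ/vₓ) = arctan(6.9/4.2) = 58.67°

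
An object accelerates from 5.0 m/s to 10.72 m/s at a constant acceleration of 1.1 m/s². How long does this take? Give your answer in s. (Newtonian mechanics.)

t = (v - v₀) / a = (10.72 - 5.0) / 1.1 = 5.2 s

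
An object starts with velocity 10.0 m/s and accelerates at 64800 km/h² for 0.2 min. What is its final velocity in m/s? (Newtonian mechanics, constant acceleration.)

a = 64800 km/h² × 7.716049382716049e-05 = 5.0 m/s²
t = 0.2 min × 60.0 = 12.0 s
v = v₀ + a × t = 10.0 + 5.0 × 12.0 = 70.0 m/s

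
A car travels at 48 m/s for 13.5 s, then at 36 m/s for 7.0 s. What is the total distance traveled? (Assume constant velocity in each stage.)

d₁ = v₁t₁ = 48 × 13.5 = 648.0 m
d₂ = v₂t₂ = 36 × 7.0 = 252.0 m
d_total = 648.0 + 252.0 = 900.0 m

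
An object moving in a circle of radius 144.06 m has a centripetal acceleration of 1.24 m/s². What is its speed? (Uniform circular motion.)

v = √(a_c × r) = √(1.24 × 144.06) = 13.37 m/s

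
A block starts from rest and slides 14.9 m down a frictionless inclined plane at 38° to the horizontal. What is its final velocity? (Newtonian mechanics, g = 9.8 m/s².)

a = g sin(θ) = 9.8 × sin(38°) = 6.0335 m/s²
v = √(2ad) = √(2 × 6.0335 × 14.9) = 13.41 m/s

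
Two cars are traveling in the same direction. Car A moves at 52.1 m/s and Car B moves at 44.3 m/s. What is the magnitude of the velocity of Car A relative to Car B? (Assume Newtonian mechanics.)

v_rel = |v_A - v_B| = |52.1 - 44.3| = 7.8 m/s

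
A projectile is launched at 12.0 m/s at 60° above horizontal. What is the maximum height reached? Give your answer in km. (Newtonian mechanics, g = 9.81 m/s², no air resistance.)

H = v₀² × sin²(θ) / (2g) = 12.0² × sin(60°)² / (2 × 9.81) = 144.0 × 0.75 / 19.62 = 5.50459 m
H = 5.50459 m / 1000.0 = 0.005505 km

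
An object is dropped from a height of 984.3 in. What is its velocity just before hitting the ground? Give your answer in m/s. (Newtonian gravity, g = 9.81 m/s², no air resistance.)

h = 984.3 in × 0.0254 = 25.0012 m
v = √(2gh) = √(2 × 9.81 × 25.0012) = 22.15 m/s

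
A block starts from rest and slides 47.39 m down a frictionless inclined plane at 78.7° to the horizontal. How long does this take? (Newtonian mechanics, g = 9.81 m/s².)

a = g sin(θ) = 9.81 × sin(78.7°) = 9.6198 m/s²
t = √(2d/a) = √(2 × 47.39 / 9.6198) = 3.14 s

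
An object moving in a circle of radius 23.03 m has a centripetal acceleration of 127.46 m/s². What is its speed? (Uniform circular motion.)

v = √(a_c × r) = √(127.46 × 23.03) = 54.18 m/s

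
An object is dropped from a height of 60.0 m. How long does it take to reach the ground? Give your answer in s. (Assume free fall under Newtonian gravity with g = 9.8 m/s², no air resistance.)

t = √(2h/g) = √(2 × 60.0 / 9.8) = 3.499 s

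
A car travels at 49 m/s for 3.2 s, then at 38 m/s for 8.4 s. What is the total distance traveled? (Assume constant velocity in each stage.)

d₁ = v₁t₁ = 49 × 3.2 = 156.8 m
d₂ = v₂t₂ = 38 × 8.4 = 319.2 m
d_total = 156.8 + 319.2 = 476.0 m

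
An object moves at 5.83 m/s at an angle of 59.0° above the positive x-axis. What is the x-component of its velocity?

vₓ = v cos(θ) = 5.83 × cos(59.0°) = 3.0 m/s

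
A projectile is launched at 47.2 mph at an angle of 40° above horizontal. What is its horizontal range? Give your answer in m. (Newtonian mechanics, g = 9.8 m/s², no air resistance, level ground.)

v₀ = 47.2 mph × 0.44704 = 21.1003 m/s
R = v₀² × sin(2θ) / g = 21.1003² × sin(2 × 40°) / 9.8 = 445.223 × 0.984808 / 9.8 = 44.74 m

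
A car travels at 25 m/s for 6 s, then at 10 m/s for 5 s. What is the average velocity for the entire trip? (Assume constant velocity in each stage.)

d₁ = v₁t₁ = 25 × 6 = 150 m
d₂ = v₂t₂ = 10 × 5 = 50 m
d_total = 200 m, t_total = 11 s
v_avg = d_total/t_total = 200/11 = 18.18 m/s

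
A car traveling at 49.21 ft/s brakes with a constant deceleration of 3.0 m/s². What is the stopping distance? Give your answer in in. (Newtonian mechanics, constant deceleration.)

v₀ = 49.21 ft/s × 0.3048 = 14.9992 m/s
d = v₀² / (2a) = 14.9992² / (2 × 3.0) = 224.976 / 6.0 = 37.496 m
d = 37.496 m / 0.0254 = 1476 in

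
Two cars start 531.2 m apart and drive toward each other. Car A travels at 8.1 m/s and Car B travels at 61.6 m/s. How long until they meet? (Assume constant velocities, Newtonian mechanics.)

Combined speed: v_combined = 8.1 + 61.6 = 69.7 m/s
Time to meet: t = d/v_combined = 531.2/69.7 = 7.62 s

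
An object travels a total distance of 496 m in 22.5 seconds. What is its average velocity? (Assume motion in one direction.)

v_avg = Δd / Δt = 496 / 22.5 = 22.04 m/s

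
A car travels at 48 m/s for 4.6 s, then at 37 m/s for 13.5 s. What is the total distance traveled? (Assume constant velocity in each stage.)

d₁ = v₁t₁ = 48 × 4.6 = 220.8 m
d₂ = v₂t₂ = 37 × 13.5 = 499.5 m
d_total = 220.8 + 499.5 = 720.3 m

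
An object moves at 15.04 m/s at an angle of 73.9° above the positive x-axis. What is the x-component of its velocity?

vₓ = v cos(θ) = 15.04 × cos(73.9°) = 4.17 m/s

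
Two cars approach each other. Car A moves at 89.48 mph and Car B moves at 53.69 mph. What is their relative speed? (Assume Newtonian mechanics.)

v_rel = v_A + v_B = 89.48 + 53.69 = 143.17 mph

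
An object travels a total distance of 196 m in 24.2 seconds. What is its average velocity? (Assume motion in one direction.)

v_avg = Δd / Δt = 196 / 24.2 = 8.1 m/s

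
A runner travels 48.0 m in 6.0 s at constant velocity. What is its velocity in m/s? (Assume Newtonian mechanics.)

v = d / t = 48.0 / 6.0 = 8.0 m/s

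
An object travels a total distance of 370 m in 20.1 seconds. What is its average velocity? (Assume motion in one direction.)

v_avg = Δd / Δt = 370 / 20.1 = 18.41 m/s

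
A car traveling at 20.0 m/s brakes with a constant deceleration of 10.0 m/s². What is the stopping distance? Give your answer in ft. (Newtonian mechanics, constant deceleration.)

d = v₀² / (2a) = 20.0² / (2 × 10.0) = 400.0 / 20.0 = 20.0 m
d = 20.0 m / 0.3048 = 65.62 ft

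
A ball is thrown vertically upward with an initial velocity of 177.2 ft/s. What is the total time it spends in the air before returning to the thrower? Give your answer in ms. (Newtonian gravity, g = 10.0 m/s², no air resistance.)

v₀ = 177.2 ft/s × 0.3048 = 54.0106 m/s
t_total = 2 × v₀ / g = 2 × 54.0106 / 10.0 = 10.8021 s
t_total = 10.8021 s / 0.001 = 10800 ms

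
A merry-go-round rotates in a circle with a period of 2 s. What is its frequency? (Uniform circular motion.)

f = 1/T = 1/2 = 0.5 Hz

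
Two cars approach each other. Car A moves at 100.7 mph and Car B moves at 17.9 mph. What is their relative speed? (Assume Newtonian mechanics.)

v_rel = v_A + v_B = 100.7 + 17.9 = 118.6 mph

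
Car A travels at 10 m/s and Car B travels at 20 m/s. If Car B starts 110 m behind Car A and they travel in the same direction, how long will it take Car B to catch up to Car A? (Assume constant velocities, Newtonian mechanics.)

Relative speed: v_rel = 20 - 10 = 10 m/s
Time to catch: t = d₀/v_rel = 110/10 = 11.0 s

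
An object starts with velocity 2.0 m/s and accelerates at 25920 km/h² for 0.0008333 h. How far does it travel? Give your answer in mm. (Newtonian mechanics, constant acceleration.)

a = 25920 km/h² × 7.716049382716049e-05 = 2.0 m/s²
t = 0.0008333 h × 3600.0 = 2.99988 s
d = v₀ × t + ½ × a × t² = 2.0 × 2.99988 + 0.5 × 2.0 × 2.99988² = 14.999 m
d = 14.999 m / 0.001 = 15000 mm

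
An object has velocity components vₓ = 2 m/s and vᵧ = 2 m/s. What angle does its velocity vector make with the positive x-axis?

θ = arctan(vᵧ/vₓ) = arctan(2/2) = 45.0°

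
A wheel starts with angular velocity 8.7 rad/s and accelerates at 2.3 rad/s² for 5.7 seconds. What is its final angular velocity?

ω = ω₀ + αt = 8.7 + 2.3 × 5.7 = 21.81 rad/s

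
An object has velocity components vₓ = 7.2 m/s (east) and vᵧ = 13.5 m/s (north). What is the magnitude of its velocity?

|v| = √(vₓ² + vᵧ²) = √(7.2² + 13.5²) = √(234.09) = 15.3 m/s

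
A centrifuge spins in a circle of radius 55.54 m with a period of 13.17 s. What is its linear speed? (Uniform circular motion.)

v = 2πr/T = 2π×55.54/13.17 = 26.5 m/s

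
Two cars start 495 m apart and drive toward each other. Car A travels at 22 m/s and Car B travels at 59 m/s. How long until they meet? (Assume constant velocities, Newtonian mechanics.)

Combined speed: v_combined = 22 + 59 = 81 m/s
Time to meet: t = d/v_combined = 495/81 = 6.11 s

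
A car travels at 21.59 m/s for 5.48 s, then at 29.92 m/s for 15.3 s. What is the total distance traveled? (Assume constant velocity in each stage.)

d₁ = v₁t₁ = 21.59 × 5.48 = 118.3132 m
d₂ = v₂t₂ = 29.92 × 15.3 = 457.776 m
d_total = 118.3132 + 457.776 = 576.09 m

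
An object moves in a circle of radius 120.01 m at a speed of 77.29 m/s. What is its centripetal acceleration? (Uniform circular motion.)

a_c = v²/r = 77.29²/120.01 = 5973.7441/120.01 = 49.78 m/s²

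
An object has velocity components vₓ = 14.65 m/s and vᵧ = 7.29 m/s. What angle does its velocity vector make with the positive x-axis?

θ = arctan(vᵧ/vₓ) = arctan(7.29/14.65) = 26.46°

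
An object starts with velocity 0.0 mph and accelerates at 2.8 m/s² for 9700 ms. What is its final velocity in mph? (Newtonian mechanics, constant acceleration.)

v₀ = 0.0 mph × 0.44704 = 0.0 m/s
t = 9700 ms × 0.001 = 9.7 s
v = v₀ + a × t = 0.0 + 2.8 × 9.7 = 27.16 m/s
v = 27.16 m/s / 0.44704 = 60.76 mph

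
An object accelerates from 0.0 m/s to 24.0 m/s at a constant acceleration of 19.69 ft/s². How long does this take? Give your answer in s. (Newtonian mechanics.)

a = 19.69 ft/s² × 0.3048 = 6.00151 m/s²
t = (v - v₀) / a = (24.0 - 0.0) / 6.00151 = 3.999 s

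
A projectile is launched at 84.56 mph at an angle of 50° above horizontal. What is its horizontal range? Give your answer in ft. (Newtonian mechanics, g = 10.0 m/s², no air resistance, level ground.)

v₀ = 84.56 mph × 0.44704 = 37.8017 m/s
R = v₀² × sin(2θ) / g = 37.8017² × sin(2 × 50°) / 10.0 = 1428.97 × 0.984808 / 10.0 = 140.726 m
R = 140.726 m / 0.3048 = 461.7 ft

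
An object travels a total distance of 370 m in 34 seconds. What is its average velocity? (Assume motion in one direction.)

v_avg = Δd / Δt = 370 / 34 = 10.88 m/s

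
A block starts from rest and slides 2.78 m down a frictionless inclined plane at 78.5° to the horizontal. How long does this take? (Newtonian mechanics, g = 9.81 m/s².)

a = g sin(θ) = 9.81 × sin(78.5°) = 9.6131 m/s²
t = √(2d/a) = √(2 × 2.78 / 9.6131) = 0.76 s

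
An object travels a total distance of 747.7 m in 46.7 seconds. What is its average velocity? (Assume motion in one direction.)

v_avg = Δd / Δt = 747.7 / 46.7 = 16.01 m/s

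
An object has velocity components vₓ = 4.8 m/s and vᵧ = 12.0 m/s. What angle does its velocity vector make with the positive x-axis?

θ = arctan(vᵧ/vₓ) = arctan(12.0/4.8) = 68.2°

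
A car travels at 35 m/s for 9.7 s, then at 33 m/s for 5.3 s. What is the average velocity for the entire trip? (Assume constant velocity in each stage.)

d₁ = v₁t₁ = 35 × 9.7 = 339.5 m
d₂ = v₂t₂ = 33 × 5.3 = 174.9 m
d_total = 514.4 m, t_total = 15.0 s
v_avg = d_total/t_total = 514.4/15.0 = 34.29 m/s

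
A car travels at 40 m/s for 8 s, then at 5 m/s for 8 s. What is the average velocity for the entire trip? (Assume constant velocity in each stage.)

d₁ = v₁t₁ = 40 × 8 = 320 m
d₂ = v₂t₂ = 5 × 8 = 40 m
d_total = 360 m, t_total = 16 s
v_avg = d_total/t_total = 360/16 = 22.5 m/s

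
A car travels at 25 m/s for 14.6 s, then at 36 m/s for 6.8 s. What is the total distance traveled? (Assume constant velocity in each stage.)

d₁ = v₁t₁ = 25 × 14.6 = 365.0 m
d₂ = v₂t₂ = 36 × 6.8 = 244.8 m
d_total = 365.0 + 244.8 = 609.8 m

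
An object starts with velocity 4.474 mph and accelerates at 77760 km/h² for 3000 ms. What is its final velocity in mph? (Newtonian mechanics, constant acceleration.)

v₀ = 4.474 mph × 0.44704 = 2.00006 m/s
a = 77760 km/h² × 7.716049382716049e-05 = 6.0 m/s²
t = 3000 ms × 0.001 = 3.0 s
v = v₀ + a × t = 2.00006 + 6.0 × 3.0 = 20.0001 m/s
v = 20.0001 m/s / 0.44704 = 44.74 mph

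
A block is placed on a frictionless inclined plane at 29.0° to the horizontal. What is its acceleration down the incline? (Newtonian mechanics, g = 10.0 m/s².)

a = g sin(θ) = 10.0 × sin(29.0°) = 10.0 × 0.4848 = 4.85 m/s²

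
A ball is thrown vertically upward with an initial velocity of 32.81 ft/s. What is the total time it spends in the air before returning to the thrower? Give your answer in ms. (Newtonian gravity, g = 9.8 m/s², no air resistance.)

v₀ = 32.81 ft/s × 0.3048 = 10.0005 m/s
t_total = 2 × v₀ / g = 2 × 10.0005 / 9.8 = 2.04092 s
t_total = 2.04092 s / 0.001 = 2041 ms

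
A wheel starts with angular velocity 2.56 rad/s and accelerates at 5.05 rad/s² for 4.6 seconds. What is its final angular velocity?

ω = ω₀ + αt = 2.56 + 5.05 × 4.6 = 25.79 rad/s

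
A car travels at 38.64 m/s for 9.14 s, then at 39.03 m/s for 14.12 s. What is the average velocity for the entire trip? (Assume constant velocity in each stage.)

d₁ = v₁t₁ = 38.64 × 9.14 = 353.1696 m
d₂ = v₂t₂ = 39.03 × 14.12 = 551.1036 m
d_total = 904.2732 m, t_total = 23.26 s
v_avg = d_total/t_total = 904.2732/23.26 = 38.88 m/s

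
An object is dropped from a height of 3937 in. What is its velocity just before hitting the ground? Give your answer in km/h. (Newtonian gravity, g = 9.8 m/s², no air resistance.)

h = 3937 in × 0.0254 = 99.9998 m
v = √(2gh) = √(2 × 9.8 × 99.9998) = 44.2718 m/s
v = 44.2718 m/s / 0.2777777777777778 = 159.4 km/h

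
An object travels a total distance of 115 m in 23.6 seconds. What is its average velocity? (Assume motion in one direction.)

v_avg = Δd / Δt = 115 / 23.6 = 4.87 m/s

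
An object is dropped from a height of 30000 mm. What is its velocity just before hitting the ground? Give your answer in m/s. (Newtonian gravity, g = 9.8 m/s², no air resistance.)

h = 30000 mm × 0.001 = 30.0 m
v = √(2gh) = √(2 × 9.8 × 30.0) = 24.25 m/s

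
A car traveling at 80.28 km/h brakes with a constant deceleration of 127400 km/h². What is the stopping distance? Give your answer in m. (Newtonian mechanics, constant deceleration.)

v₀ = 80.28 km/h × 0.2777777777777778 = 22.3 m/s
a = 127400 km/h² × 7.716049382716049e-05 = 9.83025 m/s²
d = v₀² / (2a) = 22.3² / (2 × 9.83025) = 497.29 / 19.6605 = 25.29 m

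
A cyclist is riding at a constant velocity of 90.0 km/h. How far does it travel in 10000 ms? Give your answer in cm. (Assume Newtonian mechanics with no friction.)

v = 90.0 km/h × 0.2777777777777778 = 25.0 m/s
t = 10000 ms × 0.001 = 10.0 s
d = v × t = 25.0 × 10.0 = 250.0 m
d = 250.0 m / 0.01 = 25000 cm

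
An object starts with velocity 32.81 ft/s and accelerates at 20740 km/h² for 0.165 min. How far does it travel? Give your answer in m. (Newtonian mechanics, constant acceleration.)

v₀ = 32.81 ft/s × 0.3048 = 10.0005 m/s
a = 20740 km/h² × 7.716049382716049e-05 = 1.60031 m/s²
t = 0.165 min × 60.0 = 9.9 s
d = v₀ × t + ½ × a × t² = 10.0005 × 9.9 + 0.5 × 1.60031 × 9.9² = 177.4 m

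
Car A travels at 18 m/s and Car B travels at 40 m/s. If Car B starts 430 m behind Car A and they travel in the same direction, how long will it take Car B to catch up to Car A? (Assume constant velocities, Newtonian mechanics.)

Relative speed: v_rel = 40 - 18 = 22 m/s
Time to catch: t = d₀/v_rel = 430/22 = 19.55 s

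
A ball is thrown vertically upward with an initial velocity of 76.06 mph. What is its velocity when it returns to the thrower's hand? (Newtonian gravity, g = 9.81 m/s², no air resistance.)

By conservation of energy (no air resistance), the ball returns to the throw height with the same speed as launch, but directed downward.
|v_ground| = v₀ = 76.06 mph
v_ground = 76.06 mph (downward)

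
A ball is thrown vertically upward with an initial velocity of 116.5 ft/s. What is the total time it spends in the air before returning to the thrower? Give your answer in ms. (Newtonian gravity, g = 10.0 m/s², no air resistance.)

v₀ = 116.5 ft/s × 0.3048 = 35.5092 m/s
t_total = 2 × v₀ / g = 2 × 35.5092 / 10.0 = 7.10184 s
t_total = 7.10184 s / 0.001 = 7102 ms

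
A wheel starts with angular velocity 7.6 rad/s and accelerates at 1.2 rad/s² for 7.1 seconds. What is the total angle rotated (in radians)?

θ = ω₀t + ½αt² = 7.6×7.1 + ½×1.2×7.1² = 84.21 rad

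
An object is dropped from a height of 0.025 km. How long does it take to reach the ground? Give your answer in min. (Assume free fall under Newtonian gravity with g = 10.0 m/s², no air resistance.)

h = 0.025 km × 1000.0 = 25.0 m
t = √(2h/g) = √(2 × 25.0 / 10.0) = 2.23607 s
t = 2.23607 s / 60.0 = 0.03727 min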